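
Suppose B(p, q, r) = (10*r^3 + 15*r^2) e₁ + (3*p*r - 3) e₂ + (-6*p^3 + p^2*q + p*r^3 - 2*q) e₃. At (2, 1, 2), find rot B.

(∇×B)₁ = ∂B₃/∂q − ∂B₂/∂r = p^2 - 3*p - 2
(∇×B)₂ = ∂B₁/∂r − ∂B₃/∂p = 18*p^2 - 2*p*q - r^3 + 30*r^2 + 30*r
(∇×B)₃ = ∂B₂/∂p − ∂B₁/∂q = 3*r
∇×B = (p^2 - 3*p - 2, 18*p^2 - 2*p*q - r^3 + 30*r^2 + 30*r, 3*r)
At (2, 1, 2): (-4, 240, 6).

(-4, 240, 6)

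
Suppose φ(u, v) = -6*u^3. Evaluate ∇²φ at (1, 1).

∂²φ/∂u² = -36*u
∂²φ/∂v² = 0
∇²φ = -36*u
At (1, 1): -36.

-36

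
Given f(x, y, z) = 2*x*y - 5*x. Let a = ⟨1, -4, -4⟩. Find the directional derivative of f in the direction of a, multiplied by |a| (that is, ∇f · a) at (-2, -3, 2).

∂f/∂x = 2*y - 5
∂f/∂y = 2*x
∂f/∂z = 0
∇f at (-2, -3, 2) = (-11, -4, 0)
∇f · a = (-11)(1) + (-4)(-4) + (0)(-4) = 5

5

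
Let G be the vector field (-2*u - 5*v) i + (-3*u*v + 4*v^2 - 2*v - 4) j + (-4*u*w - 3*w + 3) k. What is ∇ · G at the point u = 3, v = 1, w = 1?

-20

∂G₁/∂u = -2
∂G₂/∂v = -3*u + 8*v - 2
∂G₃/∂w = -4*u - 3
∇·G = -7*u + 8*v - 7
At (3, 1, 1): -20.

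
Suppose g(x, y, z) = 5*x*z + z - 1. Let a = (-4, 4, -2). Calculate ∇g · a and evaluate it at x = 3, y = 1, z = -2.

∂g/∂x = 5*z
∂g/∂y = 0
∂g/∂z = 5*x + 1
∇g at (3, 1, -2) = (-10, 0, 16)
∇g · a = (-10)(-4) + (0)(4) + (16)(-2) = 8

8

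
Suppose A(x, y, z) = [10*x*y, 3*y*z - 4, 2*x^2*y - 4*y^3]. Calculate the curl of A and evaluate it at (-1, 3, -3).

(-115, 12, 10)

(∇×A)₁ = ∂A₃/∂y − ∂A₂/∂z = 2*x^2 - 12*y^2 - 3*y
(∇×A)₂ = ∂A₁/∂z − ∂A₃/∂x = -4*x*y
(∇×A)₃ = ∂A₂/∂x − ∂A₁/∂y = -10*x
∇×A = (2*x^2 - 12*y^2 - 3*y, -4*x*y, -10*x)
At (-1, 3, -3): (-115, 12, 10).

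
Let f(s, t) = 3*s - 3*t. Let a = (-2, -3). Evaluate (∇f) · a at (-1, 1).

∂f/∂s = 3
∂f/∂t = -3
∇f at (-1, 1) = (3, -3)
∇f · a = (3)(-2) + (-3)(-3) = 3

3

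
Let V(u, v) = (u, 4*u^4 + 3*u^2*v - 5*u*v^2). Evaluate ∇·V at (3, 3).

-62

∂V₁/∂u = 1
∂V₂/∂v = 3*u^2 - 10*u*v
∇·V = 3*u^2 - 10*u*v + 1
At (3, 3): -62.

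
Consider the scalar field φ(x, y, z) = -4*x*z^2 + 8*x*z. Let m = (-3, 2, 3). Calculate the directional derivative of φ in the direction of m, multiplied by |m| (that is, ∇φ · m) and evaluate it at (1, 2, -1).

84

∂φ/∂x = -4*z^2 + 8*z
∂φ/∂y = 0
∂φ/∂z = -8*x*z + 8*x
∇φ at (1, 2, -1) = (-12, 0, 16)
∇φ · m = (-12)(-3) + (0)(2) + (16)(3) = 84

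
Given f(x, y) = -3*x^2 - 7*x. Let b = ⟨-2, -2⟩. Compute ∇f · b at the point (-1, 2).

∂f/∂x = -6*x - 7
∂f/∂y = 0
∇f at (-1, 2) = (-1, 0)
∇f · b = (-1)(-2) + (0)(-2) = 2

2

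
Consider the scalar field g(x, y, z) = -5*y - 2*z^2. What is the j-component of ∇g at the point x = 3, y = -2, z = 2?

-5

(∇g)_2 = ∂g/∂y = -5
At (3, -2, 2): -5.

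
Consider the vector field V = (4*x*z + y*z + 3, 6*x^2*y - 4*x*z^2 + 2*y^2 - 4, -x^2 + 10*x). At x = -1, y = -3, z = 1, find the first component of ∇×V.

-8

(∇×V)_1 = ∂V₃/∂y − ∂V₂/∂z
= 0 − (-8*x*z)
= 8*x*z
At (-1, -3, 1): -8.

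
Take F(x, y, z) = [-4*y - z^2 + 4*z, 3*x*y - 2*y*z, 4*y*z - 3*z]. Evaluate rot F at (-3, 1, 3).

(∇×F)₁ = ∂F₃/∂y − ∂F₂/∂z = 2*y + 4*z
(∇×F)₂ = ∂F₁/∂z − ∂F₃/∂x = -2*z + 4
(∇×F)₃ = ∂F₂/∂x − ∂F₁/∂y = 3*y + 4
∇×F = (2*y + 4*z, -2*z + 4, 3*y + 4)
At (-3, 1, 3): (14, -2, 7).

(14, -2, 7)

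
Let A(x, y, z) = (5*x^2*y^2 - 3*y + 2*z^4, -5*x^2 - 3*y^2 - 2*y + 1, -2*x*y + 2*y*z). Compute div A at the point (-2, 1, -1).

∂A₁/∂x = 10*x*y^2
∂A₂/∂y = -6*y - 2
∂A₃/∂z = 2*y
∇·A = 10*x*y^2 - 4*y - 2
At (-2, 1, -1): -26.

-26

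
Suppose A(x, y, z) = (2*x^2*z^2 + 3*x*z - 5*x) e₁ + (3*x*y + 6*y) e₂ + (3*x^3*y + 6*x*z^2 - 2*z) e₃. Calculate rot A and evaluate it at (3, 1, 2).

(∇×A)₁ = ∂A₃/∂y − ∂A₂/∂z = 3*x^3
(∇×A)₂ = ∂A₁/∂z − ∂A₃/∂x = -9*x^2*y + 4*x^2*z + 3*x - 6*z^2
(∇×A)₃ = ∂A₂/∂x − ∂A₁/∂y = 3*y
∇×A = (3*x^3, -9*x^2*y + 4*x^2*z + 3*x - 6*z^2, 3*y)
At (3, 1, 2): (81, -24, 3).

(81, -24, 3)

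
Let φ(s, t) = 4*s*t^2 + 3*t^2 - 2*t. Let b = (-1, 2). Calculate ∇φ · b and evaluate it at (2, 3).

∂φ/∂s = 4*t^2
∂φ/∂t = 8*s*t + 6*t - 2
∇φ at (2, 3) = (36, 64)
∇φ · b = (36)(-1) + (64)(2) = 92

92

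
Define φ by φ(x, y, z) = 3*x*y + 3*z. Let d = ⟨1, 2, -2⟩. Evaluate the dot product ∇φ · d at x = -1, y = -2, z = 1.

-18

∂φ/∂x = 3*y
∂φ/∂y = 3*x
∂φ/∂z = 3
∇φ at (-1, -2, 1) = (-6, -3, 3)
∇φ · d = (-6)(1) + (-3)(2) + (3)(-2) = -18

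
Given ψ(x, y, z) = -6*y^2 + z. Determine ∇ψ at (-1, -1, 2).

∂ψ/∂x = 0
∂ψ/∂y = -12*y
∂ψ/∂z = 1
∇ψ = (0, -12*y, 1)
At (-1, -1, 2): (0, 12, 1).

(0, 12, 1)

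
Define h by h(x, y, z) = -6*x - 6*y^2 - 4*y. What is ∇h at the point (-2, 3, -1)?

(-6, -40, 0)

∂h/∂x = -6
∂h/∂y = -12*y - 4
∂h/∂z = 0
∇h = (-6, -12*y - 4, 0)
At (-2, 3, -1): (-6, -40, 0).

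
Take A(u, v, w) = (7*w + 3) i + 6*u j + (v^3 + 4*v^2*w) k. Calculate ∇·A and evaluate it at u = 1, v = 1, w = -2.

4

∂A₁/∂u = 0
∂A₂/∂v = 0
∂A₃/∂w = 4*v^2
∇·A = 4*v^2
At (1, 1, -2): 4.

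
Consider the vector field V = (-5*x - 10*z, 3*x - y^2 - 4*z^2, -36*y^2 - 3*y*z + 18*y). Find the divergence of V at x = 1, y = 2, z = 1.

-15

∂V₁/∂x = -5
∂V₂/∂y = -2*y
∂V₃/∂z = -3*y
∇·V = -5*y - 5
At (1, 2, 1): -15.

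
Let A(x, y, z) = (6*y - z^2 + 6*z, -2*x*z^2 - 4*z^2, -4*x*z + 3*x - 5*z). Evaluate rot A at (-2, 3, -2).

(∇×A)₁ = ∂A₃/∂y − ∂A₂/∂z = 4*x*z + 8*z
(∇×A)₂ = ∂A₁/∂z − ∂A₃/∂x = 2*z + 3
(∇×A)₃ = ∂A₂/∂x − ∂A₁/∂y = -2*z^2 - 6
∇×A = (4*x*z + 8*z, 2*z + 3, -2*z^2 - 6)
At (-2, 3, -2): (0, -1, -14).

(0, -1, -14)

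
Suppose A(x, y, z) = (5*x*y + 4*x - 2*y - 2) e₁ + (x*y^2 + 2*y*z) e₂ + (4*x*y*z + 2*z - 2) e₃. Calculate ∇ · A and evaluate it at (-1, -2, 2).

∂A₁/∂x = 5*y + 4
∂A₂/∂y = 2*x*y + 2*z
∂A₃/∂z = 4*x*y + 2
∇·A = 6*x*y + 5*y + 2*z + 6
At (-1, -2, 2): 12.

12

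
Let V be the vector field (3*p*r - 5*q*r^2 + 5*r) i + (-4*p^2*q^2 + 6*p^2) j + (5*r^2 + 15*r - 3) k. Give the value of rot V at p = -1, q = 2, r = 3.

(∇×V)₁ = ∂V₃/∂q − ∂V₂/∂r = 0
(∇×V)₂ = ∂V₁/∂r − ∂V₃/∂p = 3*p - 10*q*r + 5
(∇×V)₃ = ∂V₂/∂p − ∂V₁/∂q = -8*p*q^2 + 12*p + 5*r^2
∇×V = (0, 3*p - 10*q*r + 5, -8*p*q^2 + 12*p + 5*r^2)
At (-1, 2, 3): (0, -58, 65).

(0, -58, 65)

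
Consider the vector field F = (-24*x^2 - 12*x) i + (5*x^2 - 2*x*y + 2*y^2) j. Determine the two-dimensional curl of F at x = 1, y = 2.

∂F₂/∂x = 10*x - 2*y
∂F₁/∂y = 0
Scalar curl = 10*x - 2*y
At (1, 2): 6.

6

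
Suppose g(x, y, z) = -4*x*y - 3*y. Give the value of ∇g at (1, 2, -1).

(-8, -7, 0)

∂g/∂x = -4*y
∂g/∂y = -4*x - 3
∂g/∂z = 0
∇g = (-4*y, -4*x - 3, 0)
At (1, 2, -1): (-8, -7, 0).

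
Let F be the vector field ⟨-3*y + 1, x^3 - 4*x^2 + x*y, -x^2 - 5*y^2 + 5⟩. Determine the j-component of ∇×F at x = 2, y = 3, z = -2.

4

(∇×F)_2 = ∂F₁/∂z − ∂F₃/∂x
= 0 − (-2*x)
= 2*x
At (2, 3, -2): 4.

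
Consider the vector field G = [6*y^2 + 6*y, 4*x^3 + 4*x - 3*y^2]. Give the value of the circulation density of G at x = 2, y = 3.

10

∂G₂/∂x = 12*x^2 + 4
∂G₁/∂y = 12*y + 6
Scalar curl = 12*x^2 - 12*y - 2
At (2, 3): 10.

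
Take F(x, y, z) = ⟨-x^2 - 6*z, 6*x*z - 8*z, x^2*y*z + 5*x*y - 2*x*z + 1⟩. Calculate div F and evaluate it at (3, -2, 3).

-30

∂F₁/∂x = -2*x
∂F₂/∂y = 0
∂F₃/∂z = x^2*y - 2*x
∇·F = x^2*y - 4*x
At (3, -2, 3): -30.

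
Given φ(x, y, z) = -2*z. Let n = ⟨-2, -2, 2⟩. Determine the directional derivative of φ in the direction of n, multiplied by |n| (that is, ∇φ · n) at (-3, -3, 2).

-4

∂φ/∂x = 0
∂φ/∂y = 0
∂φ/∂z = -2
∇φ at (-3, -3, 2) = (0, 0, -2)
∇φ · n = (0)(-2) + (0)(-2) + (-2)(2) = -4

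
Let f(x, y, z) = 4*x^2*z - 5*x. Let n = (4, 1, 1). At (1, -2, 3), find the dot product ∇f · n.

80

∂f/∂x = 8*x*z - 5
∂f/∂y = 0
∂f/∂z = 4*x^2
∇f at (1, -2, 3) = (19, 0, 4)
∇f · n = (19)(4) + (0)(1) + (4)(1) = 80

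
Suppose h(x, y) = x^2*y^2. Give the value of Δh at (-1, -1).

4

∂²h/∂x² = 2*y^2
∂²h/∂y² = 2*x^2
∇²h = 2*x^2 + 2*y^2
At (-1, -1): 4.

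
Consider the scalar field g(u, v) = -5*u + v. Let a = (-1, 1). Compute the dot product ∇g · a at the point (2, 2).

∂g/∂u = -5
∂g/∂v = 1
∇g at (2, 2) = (-5, 1)
∇g · a = (-5)(-1) + (1)(1) = 6

6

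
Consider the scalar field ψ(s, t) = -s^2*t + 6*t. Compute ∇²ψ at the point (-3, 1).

∂²ψ/∂s² = -2*t
∂²ψ/∂t² = 0
∇²ψ = -2*t
At (-3, 1): -2.

-2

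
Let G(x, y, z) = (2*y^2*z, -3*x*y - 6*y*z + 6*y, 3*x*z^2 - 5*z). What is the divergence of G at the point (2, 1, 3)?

13

∂G₁/∂x = 0
∂G₂/∂y = -3*x - 6*z + 6
∂G₃/∂z = 6*x*z - 5
∇·G = 6*x*z - 3*x - 6*z + 1
At (2, 1, 3): 13.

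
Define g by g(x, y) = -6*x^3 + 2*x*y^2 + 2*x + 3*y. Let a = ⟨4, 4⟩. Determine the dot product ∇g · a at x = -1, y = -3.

∂g/∂x = -18*x^2 + 2*y^2 + 2
∂g/∂y = 4*x*y + 3
∇g at (-1, -3) = (2, 15)
∇g · a = (2)(4) + (15)(4) = 68

68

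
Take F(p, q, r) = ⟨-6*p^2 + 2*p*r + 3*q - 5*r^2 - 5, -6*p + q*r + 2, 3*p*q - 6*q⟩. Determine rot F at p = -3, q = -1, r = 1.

(-14, -13, -9)

(∇×F)₁ = ∂F₃/∂q − ∂F₂/∂r = 3*p - q - 6
(∇×F)₂ = ∂F₁/∂r − ∂F₃/∂p = 2*p - 3*q - 10*r
(∇×F)₃ = ∂F₂/∂p − ∂F₁/∂q = -9
∇×F = (3*p - q - 6, 2*p - 3*q - 10*r, -9)
At (-3, -1, 1): (-14, -13, -9).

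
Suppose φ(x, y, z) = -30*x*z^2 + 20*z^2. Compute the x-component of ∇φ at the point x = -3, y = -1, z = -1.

-30

(∇φ)_1 = ∂φ/∂x = -30*z^2
At (-3, -1, -1): -30.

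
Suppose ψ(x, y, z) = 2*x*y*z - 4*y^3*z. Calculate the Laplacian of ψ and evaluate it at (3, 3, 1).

∂²ψ/∂x² = 0
∂²ψ/∂y² = -24*y*z
∂²ψ/∂z² = 0
∇²ψ = -24*y*z
At (3, 3, 1): -72.

-72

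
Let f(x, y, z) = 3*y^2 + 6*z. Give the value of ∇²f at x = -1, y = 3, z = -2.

6

∂²f/∂x² = 0
∂²f/∂y² = 6
∂²f/∂z² = 0
∇²f = 6
At (-1, 3, -2): 6.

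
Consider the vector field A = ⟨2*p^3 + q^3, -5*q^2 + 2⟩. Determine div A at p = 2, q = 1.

∂A₁/∂p = 6*p^2
∂A₂/∂q = -10*q
∇·A = 6*p^2 - 10*q
At (2, 1): 14.

14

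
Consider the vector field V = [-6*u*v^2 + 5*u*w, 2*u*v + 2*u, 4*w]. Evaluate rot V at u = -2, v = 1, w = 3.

(0, -10, -20)

(∇×V)₁ = ∂V₃/∂v − ∂V₂/∂w = 0
(∇×V)₂ = ∂V₁/∂w − ∂V₃/∂u = 5*u
(∇×V)₃ = ∂V₂/∂u − ∂V₁/∂v = 12*u*v + 2*v + 2
∇×V = (0, 5*u, 12*u*v + 2*v + 2)
At (-2, 1, 3): (0, -10, -20).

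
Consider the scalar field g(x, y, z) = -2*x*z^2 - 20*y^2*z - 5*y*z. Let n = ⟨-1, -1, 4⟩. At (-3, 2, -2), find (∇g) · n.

∂g/∂x = -2*z^2
∂g/∂y = -40*y*z - 5*z
∂g/∂z = -4*x*z - 20*y^2 - 5*y
∇g at (-3, 2, -2) = (-8, 170, -114)
∇g · n = (-8)(-1) + (170)(-1) + (-114)(4) = -618

-618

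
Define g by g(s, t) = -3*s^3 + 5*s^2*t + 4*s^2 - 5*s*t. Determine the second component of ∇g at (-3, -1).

60

(∇g)_2 = ∂g/∂t = 5*s^2 - 5*s
At (-3, -1): 60.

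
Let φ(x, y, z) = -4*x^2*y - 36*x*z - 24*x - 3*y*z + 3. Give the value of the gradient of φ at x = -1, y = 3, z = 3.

(-108, -13, 27)

∂φ/∂x = -8*x*y - 36*z - 24
∂φ/∂y = -4*x^2 - 3*z
∂φ/∂z = -36*x - 3*y
∇φ = (-8*x*y - 36*z - 24, -4*x^2 - 3*z, -36*x - 3*y)
At (-1, 3, 3): (-108, -13, 27).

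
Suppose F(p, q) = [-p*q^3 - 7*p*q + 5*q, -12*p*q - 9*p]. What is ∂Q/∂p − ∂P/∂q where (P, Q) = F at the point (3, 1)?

4

∂F₂/∂p = -12*q - 9
∂F₁/∂q = -3*p*q^2 - 7*p + 5
Scalar curl = 3*p*q^2 + 7*p - 12*q - 14
At (3, 1): 4.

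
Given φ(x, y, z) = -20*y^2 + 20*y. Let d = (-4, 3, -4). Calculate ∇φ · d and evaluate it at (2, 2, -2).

-180

∂φ/∂x = 0
∂φ/∂y = -40*y + 20
∂φ/∂z = 0
∇φ at (2, 2, -2) = (0, -60, 0)
∇φ · d = (0)(-4) + (-60)(3) + (0)(-4) = -180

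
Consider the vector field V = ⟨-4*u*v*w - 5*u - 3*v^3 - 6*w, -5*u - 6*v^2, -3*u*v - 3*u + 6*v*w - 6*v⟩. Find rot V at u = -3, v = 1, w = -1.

(∇×V)₁ = ∂V₃/∂v − ∂V₂/∂w = -3*u + 6*w - 6
(∇×V)₂ = ∂V₁/∂w − ∂V₃/∂u = -4*u*v + 3*v - 3
(∇×V)₃ = ∂V₂/∂u − ∂V₁/∂v = 4*u*w + 9*v^2 - 5
∇×V = (-3*u + 6*w - 6, -4*u*v + 3*v - 3, 4*u*w + 9*v^2 - 5)
At (-3, 1, -1): (-3, 12, 16).

(-3, 12, 16)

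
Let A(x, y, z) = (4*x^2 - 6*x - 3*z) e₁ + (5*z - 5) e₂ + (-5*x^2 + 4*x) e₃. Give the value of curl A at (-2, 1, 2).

(∇×A)₁ = ∂A₃/∂y − ∂A₂/∂z = -5
(∇×A)₂ = ∂A₁/∂z − ∂A₃/∂x = 10*x - 7
(∇×A)₃ = ∂A₂/∂x − ∂A₁/∂y = 0
∇×A = (-5, 10*x - 7, 0)
At (-2, 1, 2): (-5, -27, 0).

(-5, -27, 0)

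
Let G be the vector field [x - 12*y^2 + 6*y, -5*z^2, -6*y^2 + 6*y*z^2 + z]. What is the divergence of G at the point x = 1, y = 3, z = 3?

110

∂G₁/∂x = 1
∂G₂/∂y = 0
∂G₃/∂z = 12*y*z + 1
∇·G = 12*y*z + 2
At (1, 3, 3): 110.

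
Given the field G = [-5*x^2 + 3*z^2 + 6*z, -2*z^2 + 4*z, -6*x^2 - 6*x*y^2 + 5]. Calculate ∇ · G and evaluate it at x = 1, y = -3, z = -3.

-10

∂G₁/∂x = -10*x
∂G₂/∂y = 0
∂G₃/∂z = 0
∇·G = -10*x
At (1, -3, -3): -10.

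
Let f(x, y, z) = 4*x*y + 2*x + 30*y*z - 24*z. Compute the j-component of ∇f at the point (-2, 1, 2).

52

(∇f)_2 = ∂f/∂y = 4*x + 30*z
At (-2, 1, 2): 52.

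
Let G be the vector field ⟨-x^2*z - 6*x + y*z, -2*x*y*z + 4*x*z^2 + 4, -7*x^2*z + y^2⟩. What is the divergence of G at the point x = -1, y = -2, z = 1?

-9

∂G₁/∂x = -2*x*z - 6
∂G₂/∂y = -2*x*z
∂G₃/∂z = -7*x^2
∇·G = -7*x^2 - 4*x*z - 6
At (-1, -2, 1): -9.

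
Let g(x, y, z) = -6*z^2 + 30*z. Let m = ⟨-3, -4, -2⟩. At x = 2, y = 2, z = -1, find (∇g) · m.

∂g/∂x = 0
∂g/∂y = 0
∂g/∂z = -12*z + 30
∇g at (2, 2, -1) = (0, 0, 42)
∇g · m = (0)(-3) + (0)(-4) + (42)(-2) = -84

-84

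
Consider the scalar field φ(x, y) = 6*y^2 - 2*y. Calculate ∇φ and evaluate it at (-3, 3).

(0, 34)

∂φ/∂x = 0
∂φ/∂y = 12*y - 2
∇φ = (0, 12*y - 2)
At (-3, 3): (0, 34).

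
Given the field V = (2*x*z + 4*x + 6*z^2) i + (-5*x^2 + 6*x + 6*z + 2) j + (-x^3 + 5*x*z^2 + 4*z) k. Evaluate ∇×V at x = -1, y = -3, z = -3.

(-6, -80, 16)

(∇×V)₁ = ∂V₃/∂y − ∂V₂/∂z = -6
(∇×V)₂ = ∂V₁/∂z − ∂V₃/∂x = 3*x^2 + 2*x - 5*z^2 + 12*z
(∇×V)₃ = ∂V₂/∂x − ∂V₁/∂y = -10*x + 6
∇×V = (-6, 3*x^2 + 2*x - 5*z^2 + 12*z, -10*x + 6)
At (-1, -3, -3): (-6, -80, 16).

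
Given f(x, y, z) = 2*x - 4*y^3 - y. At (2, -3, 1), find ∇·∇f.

72

∂²f/∂x² = 0
∂²f/∂y² = -24*y
∂²f/∂z² = 0
∇²f = -24*y
At (2, -3, 1): 72.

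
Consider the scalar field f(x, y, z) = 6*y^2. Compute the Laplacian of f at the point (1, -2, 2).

∂²f/∂x² = 0
∂²f/∂y² = 12
∂²f/∂z² = 0
∇²f = 12
At (1, -2, 2): 12.

12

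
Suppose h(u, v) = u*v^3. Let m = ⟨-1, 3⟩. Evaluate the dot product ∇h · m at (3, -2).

∂h/∂u = v^3
∂h/∂v = 3*u*v^2
∇h at (3, -2) = (-8, 36)
∇h · m = (-8)(-1) + (36)(3) = 116

116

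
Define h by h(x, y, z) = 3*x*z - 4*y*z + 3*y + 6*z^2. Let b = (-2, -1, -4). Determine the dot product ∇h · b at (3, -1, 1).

∂h/∂x = 3*z
∂h/∂y = -4*z + 3
∂h/∂z = 3*x - 4*y + 12*z
∇h at (3, -1, 1) = (3, -1, 25)
∇h · b = (3)(-2) + (-1)(-1) + (25)(-4) = -105

-105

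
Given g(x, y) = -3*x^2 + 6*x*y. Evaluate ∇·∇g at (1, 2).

∂²g/∂x² = -6
∂²g/∂y² = 0
∇²g = -6
At (1, 2): -6.

-6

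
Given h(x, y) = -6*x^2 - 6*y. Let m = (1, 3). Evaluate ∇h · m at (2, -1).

∂h/∂x = -12*x
∂h/∂y = -6
∇h at (2, -1) = (-24, -6)
∇h · m = (-24)(1) + (-6)(3) = -42

-42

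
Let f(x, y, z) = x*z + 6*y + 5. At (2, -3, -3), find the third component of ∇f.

2

(∇f)_3 = ∂f/∂z = x
At (2, -3, -3): 2.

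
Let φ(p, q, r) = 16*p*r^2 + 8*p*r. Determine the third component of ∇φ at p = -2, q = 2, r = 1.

-80

(∇φ)_3 = ∂φ/∂r = 32*p*r + 8*p
At (-2, 2, 1): -80.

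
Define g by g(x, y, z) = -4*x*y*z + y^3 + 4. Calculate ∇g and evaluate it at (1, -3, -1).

(-12, 31, 12)

∂g/∂x = -4*y*z
∂g/∂y = -4*x*z + 3*y^2
∂g/∂z = -4*x*y
∇g = (-4*y*z, -4*x*z + 3*y^2, -4*x*y)
At (1, -3, -1): (-12, 31, 12).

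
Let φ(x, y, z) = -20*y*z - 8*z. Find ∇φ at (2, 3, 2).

(0, -40, -68)

∂φ/∂x = 0
∂φ/∂y = -20*z
∂φ/∂z = -20*y - 8
∇φ = (0, -20*z, -20*y - 8)
At (2, 3, 2): (0, -40, -68).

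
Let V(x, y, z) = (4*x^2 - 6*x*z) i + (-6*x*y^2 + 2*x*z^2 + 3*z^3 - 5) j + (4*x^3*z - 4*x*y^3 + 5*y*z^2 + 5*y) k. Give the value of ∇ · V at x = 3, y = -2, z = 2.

152

∂V₁/∂x = 8*x - 6*z
∂V₂/∂y = -12*x*y
∂V₃/∂z = 4*x^3 + 10*y*z
∇·V = 4*x^3 - 12*x*y + 8*x + 10*y*z - 6*z
At (3, -2, 2): 152.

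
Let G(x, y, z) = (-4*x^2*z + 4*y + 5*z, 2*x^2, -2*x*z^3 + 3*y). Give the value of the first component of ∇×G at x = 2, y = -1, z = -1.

3

(∇×G)_1 = ∂G₃/∂y − ∂G₂/∂z
= 3 − (0)
= 3
At (2, -1, -1): 3.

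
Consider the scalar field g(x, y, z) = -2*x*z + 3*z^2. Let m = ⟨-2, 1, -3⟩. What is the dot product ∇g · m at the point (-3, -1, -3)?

24

∂g/∂x = -2*z
∂g/∂y = 0
∂g/∂z = -2*x + 6*z
∇g at (-3, -1, -3) = (6, 0, -12)
∇g · m = (6)(-2) + (0)(1) + (-12)(-3) = 24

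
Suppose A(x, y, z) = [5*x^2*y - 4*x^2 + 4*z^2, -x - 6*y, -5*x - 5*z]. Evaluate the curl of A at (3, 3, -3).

(0, -19, -46)

(∇×A)₁ = ∂A₃/∂y − ∂A₂/∂z = 0
(∇×A)₂ = ∂A₁/∂z − ∂A₃/∂x = 8*z + 5
(∇×A)₃ = ∂A₂/∂x − ∂A₁/∂y = -5*x^2 - 1
∇×A = (0, 8*z + 5, -5*x^2 - 1)
At (3, 3, -3): (0, -19, -46).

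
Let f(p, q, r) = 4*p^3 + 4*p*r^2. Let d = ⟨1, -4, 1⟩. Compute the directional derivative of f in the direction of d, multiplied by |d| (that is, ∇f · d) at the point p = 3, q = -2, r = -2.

76

∂f/∂p = 12*p^2 + 4*r^2
∂f/∂q = 0
∂f/∂r = 8*p*r
∇f at (3, -2, -2) = (124, 0, -48)
∇f · d = (124)(1) + (0)(-4) + (-48)(1) = 76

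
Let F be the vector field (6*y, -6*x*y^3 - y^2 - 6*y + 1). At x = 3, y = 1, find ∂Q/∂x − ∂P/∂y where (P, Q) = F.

∂F₂/∂x = -6*y^3
∂F₁/∂y = 6
Scalar curl = -6*y^3 - 6
At (3, 1): -12.

-12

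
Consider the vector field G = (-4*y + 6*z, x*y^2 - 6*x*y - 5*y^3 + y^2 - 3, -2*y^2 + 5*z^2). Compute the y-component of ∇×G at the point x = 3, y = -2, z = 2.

(∇×G)_2 = ∂G₁/∂z − ∂G₃/∂x
= 6 − (0)
= 6
At (3, -2, 2): 6.

6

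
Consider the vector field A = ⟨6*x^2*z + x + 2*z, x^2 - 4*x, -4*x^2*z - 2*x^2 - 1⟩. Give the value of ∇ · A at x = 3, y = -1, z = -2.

-107

∂A₁/∂x = 12*x*z + 1
∂A₂/∂y = 0
∂A₃/∂z = -4*x^2
∇·A = -4*x^2 + 12*x*z + 1
At (3, -1, -2): -107.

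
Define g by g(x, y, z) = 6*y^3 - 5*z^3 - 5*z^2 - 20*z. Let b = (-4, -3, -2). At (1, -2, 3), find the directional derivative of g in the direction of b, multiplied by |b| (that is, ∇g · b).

154

∂g/∂x = 0
∂g/∂y = 18*y^2
∂g/∂z = -15*z^2 - 10*z - 20
∇g at (1, -2, 3) = (0, 72, -185)
∇g · b = (0)(-4) + (72)(-3) + (-185)(-2) = 154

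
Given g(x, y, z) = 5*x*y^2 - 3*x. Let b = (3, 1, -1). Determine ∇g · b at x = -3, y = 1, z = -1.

∂g/∂x = 5*y^2 - 3
∂g/∂y = 10*x*y
∂g/∂z = 0
∇g at (-3, 1, -1) = (2, -30, 0)
∇g · b = (2)(3) + (-30)(1) + (0)(-1) = -24

-24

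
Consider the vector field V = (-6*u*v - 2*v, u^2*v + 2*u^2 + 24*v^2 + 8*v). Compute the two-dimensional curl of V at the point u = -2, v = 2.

-26

∂V₂/∂u = 2*u*v + 4*u
∂V₁/∂v = -6*u - 2
Scalar curl = 2*u*v + 10*u + 2
At (-2, 2): -26.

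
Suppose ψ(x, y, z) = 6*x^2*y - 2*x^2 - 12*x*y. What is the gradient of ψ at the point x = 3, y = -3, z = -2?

∂ψ/∂x = 12*x*y - 4*x - 12*y
∂ψ/∂y = 6*x^2 - 12*x
∂ψ/∂z = 0
∇ψ = (12*x*y - 4*x - 12*y, 6*x^2 - 12*x, 0)
At (3, -3, -2): (-84, 18, 0).

(-84, 18, 0)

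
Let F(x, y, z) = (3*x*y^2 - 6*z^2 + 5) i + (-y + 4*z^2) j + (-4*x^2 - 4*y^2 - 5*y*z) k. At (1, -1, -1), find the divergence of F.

7

∂F₁/∂x = 3*y^2
∂F₂/∂y = -1
∂F₃/∂z = -5*y
∇·F = 3*y^2 - 5*y - 1
At (1, -1, -1): 7.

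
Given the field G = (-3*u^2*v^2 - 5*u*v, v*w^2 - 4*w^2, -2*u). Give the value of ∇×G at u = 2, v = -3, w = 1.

(∇×G)₁ = ∂G₃/∂v − ∂G₂/∂w = -2*v*w + 8*w
(∇×G)₂ = ∂G₁/∂w − ∂G₃/∂u = 2
(∇×G)₃ = ∂G₂/∂u − ∂G₁/∂v = 6*u^2*v + 5*u
∇×G = (-2*v*w + 8*w, 2, 6*u^2*v + 5*u)
At (2, -3, 1): (14, 2, -62).

(14, 2, -62)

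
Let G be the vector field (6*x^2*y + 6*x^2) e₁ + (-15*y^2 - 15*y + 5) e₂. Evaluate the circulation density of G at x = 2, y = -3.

∂G₂/∂x = 0
∂G₁/∂y = 6*x^2
Scalar curl = -6*x^2
At (2, -3): -24.

-24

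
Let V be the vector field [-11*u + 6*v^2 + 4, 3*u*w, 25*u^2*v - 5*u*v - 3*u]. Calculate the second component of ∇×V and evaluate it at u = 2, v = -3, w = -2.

288

(∇×V)_2 = ∂V₁/∂w − ∂V₃/∂u
= 0 − (50*u*v - 5*v - 3)
= -50*u*v + 5*v + 3
At (2, -3, -2): 288.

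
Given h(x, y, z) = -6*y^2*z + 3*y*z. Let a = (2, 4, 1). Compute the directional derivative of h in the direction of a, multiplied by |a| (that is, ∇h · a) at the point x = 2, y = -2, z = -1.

-138

∂h/∂x = 0
∂h/∂y = -12*y*z + 3*z
∂h/∂z = -6*y^2 + 3*y
∇h at (2, -2, -1) = (0, -27, -30)
∇h · a = (0)(2) + (-27)(4) + (-30)(1) = -138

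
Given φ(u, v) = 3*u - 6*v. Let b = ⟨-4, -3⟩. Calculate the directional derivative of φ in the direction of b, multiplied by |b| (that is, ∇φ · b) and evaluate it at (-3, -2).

∂φ/∂u = 3
∂φ/∂v = -6
∇φ at (-3, -2) = (3, -6)
∇φ · b = (3)(-4) + (-6)(-3) = 6

6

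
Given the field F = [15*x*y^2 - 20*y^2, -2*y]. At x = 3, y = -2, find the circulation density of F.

100

∂F₂/∂x = 0
∂F₁/∂y = 30*x*y - 40*y
Scalar curl = -30*x*y + 40*y
At (3, -2): 100.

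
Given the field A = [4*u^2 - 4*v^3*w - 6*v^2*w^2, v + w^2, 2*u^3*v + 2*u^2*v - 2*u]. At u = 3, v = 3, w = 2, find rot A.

(∇×A)₁ = ∂A₃/∂v − ∂A₂/∂w = 2*u^3 + 2*u^2 - 2*w
(∇×A)₂ = ∂A₁/∂w − ∂A₃/∂u = -6*u^2*v - 4*u*v - 4*v^3 - 12*v^2*w + 2
(∇×A)₃ = ∂A₂/∂u − ∂A₁/∂v = 12*v^2*w + 12*v*w^2
∇×A = (2*u^3 + 2*u^2 - 2*w, -6*u^2*v - 4*u*v - 4*v^3 - 12*v^2*w + 2, 12*v^2*w + 12*v*w^2)
At (3, 3, 2): (68, -520, 360).

(68, -520, 360)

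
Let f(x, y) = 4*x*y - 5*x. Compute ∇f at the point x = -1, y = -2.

∂f/∂x = 4*y - 5
∂f/∂y = 4*x
∇f = (4*y - 5, 4*x)
At (-1, -2): (-13, -4).

(-13, -4)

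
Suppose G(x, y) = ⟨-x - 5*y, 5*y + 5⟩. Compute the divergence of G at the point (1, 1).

4

∂G₁/∂x = -1
∂G₂/∂y = 5
∇·G = 4
At (1, 1): 4.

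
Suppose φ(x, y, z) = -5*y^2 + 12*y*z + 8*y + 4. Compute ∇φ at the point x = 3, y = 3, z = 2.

∂φ/∂x = 0
∂φ/∂y = -10*y + 12*z + 8
∂φ/∂z = 12*y
∇φ = (0, -10*y + 12*z + 8, 12*y)
At (3, 3, 2): (0, 2, 36).

(0, 2, 36)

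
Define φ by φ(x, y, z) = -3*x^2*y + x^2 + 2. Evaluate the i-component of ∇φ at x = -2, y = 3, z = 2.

32

(∇φ)_1 = ∂φ/∂x = -6*x*y + 2*x
At (-2, 3, 2): 32.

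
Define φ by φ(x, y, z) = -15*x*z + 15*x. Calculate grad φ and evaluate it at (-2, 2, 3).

∂φ/∂x = -15*z + 15
∂φ/∂y = 0
∂φ/∂z = -15*x
∇φ = (-15*z + 15, 0, -15*x)
At (-2, 2, 3): (-30, 0, 30).

(-30, 0, 30)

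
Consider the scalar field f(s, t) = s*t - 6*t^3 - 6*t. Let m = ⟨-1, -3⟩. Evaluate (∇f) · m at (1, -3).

∂f/∂s = t
∂f/∂t = s - 18*t^2 - 6
∇f at (1, -3) = (-3, -167)
∇f · m = (-3)(-1) + (-167)(-3) = 504

504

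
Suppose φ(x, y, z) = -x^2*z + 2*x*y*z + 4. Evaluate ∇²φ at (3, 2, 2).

∂²φ/∂x² = -2*z
∂²φ/∂y² = 0
∂²φ/∂z² = 0
∇²φ = -2*z
At (3, 2, 2): -4.

-4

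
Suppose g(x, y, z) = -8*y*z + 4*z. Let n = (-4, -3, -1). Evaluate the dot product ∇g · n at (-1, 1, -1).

-20

∂g/∂x = 0
∂g/∂y = -8*z
∂g/∂z = -8*y + 4
∇g at (-1, 1, -1) = (0, 8, -4)
∇g · n = (0)(-4) + (8)(-3) + (-4)(-1) = -20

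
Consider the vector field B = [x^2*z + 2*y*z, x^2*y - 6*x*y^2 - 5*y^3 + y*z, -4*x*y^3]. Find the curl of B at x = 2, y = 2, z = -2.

(∇×B)₁ = ∂B₃/∂y − ∂B₂/∂z = -12*x*y^2 - y
(∇×B)₂ = ∂B₁/∂z − ∂B₃/∂x = x^2 + 4*y^3 + 2*y
(∇×B)₃ = ∂B₂/∂x − ∂B₁/∂y = 2*x*y - 6*y^2 - 2*z
∇×B = (-12*x*y^2 - y, x^2 + 4*y^3 + 2*y, 2*x*y - 6*y^2 - 2*z)
At (2, 2, -2): (-98, 40, -12).

(-98, 40, -12)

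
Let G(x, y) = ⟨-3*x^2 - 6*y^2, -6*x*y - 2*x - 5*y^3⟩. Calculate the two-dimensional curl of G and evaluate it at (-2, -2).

∂G₂/∂x = -6*y - 2
∂G₁/∂y = -12*y
Scalar curl = 6*y - 2
At (-2, -2): -14.

-14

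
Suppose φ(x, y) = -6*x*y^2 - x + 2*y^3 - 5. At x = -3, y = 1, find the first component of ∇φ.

(∇φ)_1 = ∂φ/∂x = -6*y^2 - 1
At (-3, 1): -7.

-7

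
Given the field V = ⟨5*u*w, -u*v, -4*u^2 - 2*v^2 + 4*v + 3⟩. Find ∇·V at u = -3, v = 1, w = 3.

18

∂V₁/∂u = 5*w
∂V₂/∂v = -u
∂V₃/∂w = 0
∇·V = -u + 5*w
At (-3, 1, 3): 18.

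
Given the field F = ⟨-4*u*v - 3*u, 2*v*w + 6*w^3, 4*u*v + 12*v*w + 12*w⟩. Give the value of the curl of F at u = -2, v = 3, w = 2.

(∇×F)₁ = ∂F₃/∂v − ∂F₂/∂w = 4*u - 2*v - 18*w^2 + 12*w
(∇×F)₂ = ∂F₁/∂w − ∂F₃/∂u = -4*v
(∇×F)₃ = ∂F₂/∂u − ∂F₁/∂v = 4*u
∇×F = (4*u - 2*v - 18*w^2 + 12*w, -4*v, 4*u)
At (-2, 3, 2): (-62, -12, -8).

(-62, -12, -8)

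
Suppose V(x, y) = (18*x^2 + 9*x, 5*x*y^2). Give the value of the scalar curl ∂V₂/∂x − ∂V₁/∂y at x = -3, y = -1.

5

∂V₂/∂x = 5*y^2
∂V₁/∂y = 0
Scalar curl = 5*y^2
At (-3, -1): 5.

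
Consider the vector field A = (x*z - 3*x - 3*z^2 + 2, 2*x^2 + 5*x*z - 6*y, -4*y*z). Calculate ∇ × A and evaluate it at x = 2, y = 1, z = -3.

(∇×A)₁ = ∂A₃/∂y − ∂A₂/∂z = -5*x - 4*z
(∇×A)₂ = ∂A₁/∂z − ∂A₃/∂x = x - 6*z
(∇×A)₃ = ∂A₂/∂x − ∂A₁/∂y = 4*x + 5*z
∇×A = (-5*x - 4*z, x - 6*z, 4*x + 5*z)
At (2, 1, -3): (2, 20, -7).

(2, 20, -7)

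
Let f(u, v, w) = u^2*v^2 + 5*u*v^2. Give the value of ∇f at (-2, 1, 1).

∂f/∂u = 2*u*v^2 + 5*v^2
∂f/∂v = 2*u^2*v + 10*u*v
∂f/∂w = 0
∇f = (2*u*v^2 + 5*v^2, 2*u^2*v + 10*u*v, 0)
At (-2, 1, 1): (1, -12, 0).

(1, -12, 0)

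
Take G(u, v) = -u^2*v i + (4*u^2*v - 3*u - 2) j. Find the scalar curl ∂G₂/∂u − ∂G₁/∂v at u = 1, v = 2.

14

∂G₂/∂u = 8*u*v - 3
∂G₁/∂v = -u^2
Scalar curl = u^2 + 8*u*v - 3
At (1, 2): 14.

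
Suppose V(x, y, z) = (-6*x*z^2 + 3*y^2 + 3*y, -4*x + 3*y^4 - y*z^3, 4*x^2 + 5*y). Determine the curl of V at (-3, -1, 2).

(∇×V)₁ = ∂V₃/∂y − ∂V₂/∂z = 3*y*z^2 + 5
(∇×V)₂ = ∂V₁/∂z − ∂V₃/∂x = -12*x*z - 8*x
(∇×V)₃ = ∂V₂/∂x − ∂V₁/∂y = -6*y - 7
∇×V = (3*y*z^2 + 5, -12*x*z - 8*x, -6*y - 7)
At (-3, -1, 2): (-7, 96, -1).

(-7, 96, -1)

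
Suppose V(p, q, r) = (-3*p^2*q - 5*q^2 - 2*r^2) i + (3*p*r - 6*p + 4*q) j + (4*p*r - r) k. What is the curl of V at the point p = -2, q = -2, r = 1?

(6, -8, -11)

(∇×V)₁ = ∂V₃/∂q − ∂V₂/∂r = -3*p
(∇×V)₂ = ∂V₁/∂r − ∂V₃/∂p = -8*r
(∇×V)₃ = ∂V₂/∂p − ∂V₁/∂q = 3*p^2 + 10*q + 3*r - 6
∇×V = (-3*p, -8*r, 3*p^2 + 10*q + 3*r - 6)
At (-2, -2, 1): (6, -8, -11).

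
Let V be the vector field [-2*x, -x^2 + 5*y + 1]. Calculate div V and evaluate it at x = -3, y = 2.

∂V₁/∂x = -2
∂V₂/∂y = 5
∇·V = 3
At (-3, 2): 3.

3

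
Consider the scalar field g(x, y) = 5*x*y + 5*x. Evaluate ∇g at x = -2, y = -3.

(-10, -10)

∂g/∂x = 5*y + 5
∂g/∂y = 5*x
∇g = (5*y + 5, 5*x)
At (-2, -3): (-10, -10).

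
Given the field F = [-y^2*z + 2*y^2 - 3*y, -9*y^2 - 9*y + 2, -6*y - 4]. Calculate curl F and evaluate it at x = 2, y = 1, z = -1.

(-6, -1, -3)

(∇×F)₁ = ∂F₃/∂y − ∂F₂/∂z = -6
(∇×F)₂ = ∂F₁/∂z − ∂F₃/∂x = -y^2
(∇×F)₃ = ∂F₂/∂x − ∂F₁/∂y = 2*y*z - 4*y + 3
∇×F = (-6, -y^2, 2*y*z - 4*y + 3)
At (2, 1, -1): (-6, -1, -3).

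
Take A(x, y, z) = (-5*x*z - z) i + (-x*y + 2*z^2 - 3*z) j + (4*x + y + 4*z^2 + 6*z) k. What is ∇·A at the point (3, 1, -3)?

-6

∂A₁/∂x = -5*z
∂A₂/∂y = -x
∂A₃/∂z = 8*z + 6
∇·A = -x + 3*z + 6
At (3, 1, -3): -6.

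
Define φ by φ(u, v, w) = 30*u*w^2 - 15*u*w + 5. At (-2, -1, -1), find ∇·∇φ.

-120

∂²φ/∂u² = 0
∂²φ/∂v² = 0
∂²φ/∂w² = 60*u
∇²φ = 60*u
At (-2, -1, -1): -120.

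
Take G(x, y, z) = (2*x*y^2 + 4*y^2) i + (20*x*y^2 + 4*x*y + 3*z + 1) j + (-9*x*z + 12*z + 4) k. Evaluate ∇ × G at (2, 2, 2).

(∇×G)₁ = ∂G₃/∂y − ∂G₂/∂z = -3
(∇×G)₂ = ∂G₁/∂z − ∂G₃/∂x = 9*z
(∇×G)₃ = ∂G₂/∂x − ∂G₁/∂y = -4*x*y + 20*y^2 - 4*y
∇×G = (-3, 9*z, -4*x*y + 20*y^2 - 4*y)
At (2, 2, 2): (-3, 18, 56).

(-3, 18, 56)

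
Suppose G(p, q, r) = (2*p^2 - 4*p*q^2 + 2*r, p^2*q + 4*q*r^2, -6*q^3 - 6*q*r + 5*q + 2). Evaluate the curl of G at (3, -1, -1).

(∇×G)₁ = ∂G₃/∂q − ∂G₂/∂r = -18*q^2 - 8*q*r - 6*r + 5
(∇×G)₂ = ∂G₁/∂r − ∂G₃/∂p = 2
(∇×G)₃ = ∂G₂/∂p − ∂G₁/∂q = 10*p*q
∇×G = (-18*q^2 - 8*q*r - 6*r + 5, 2, 10*p*q)
At (3, -1, -1): (-15, 2, -30).

(-15, 2, -30)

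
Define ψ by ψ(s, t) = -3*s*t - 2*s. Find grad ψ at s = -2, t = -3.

(7, 6)

∂ψ/∂s = -3*t - 2
∂ψ/∂t = -3*s
∇ψ = (-3*t - 2, -3*s)
At (-2, -3): (7, 6).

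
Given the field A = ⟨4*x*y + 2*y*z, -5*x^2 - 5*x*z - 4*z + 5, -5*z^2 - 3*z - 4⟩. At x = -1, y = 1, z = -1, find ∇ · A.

11

∂A₁/∂x = 4*y
∂A₂/∂y = 0
∂A₃/∂z = -10*z - 3
∇·A = 4*y - 10*z - 3
At (-1, 1, -1): 11.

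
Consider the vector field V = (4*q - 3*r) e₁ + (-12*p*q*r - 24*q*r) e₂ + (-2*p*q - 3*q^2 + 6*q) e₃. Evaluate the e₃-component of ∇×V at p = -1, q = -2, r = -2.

-52

(∇×V)_3 = ∂V₂/∂p − ∂V₁/∂q
= -12*q*r − (4)
= -12*q*r - 4
At (-1, -2, -2): -52.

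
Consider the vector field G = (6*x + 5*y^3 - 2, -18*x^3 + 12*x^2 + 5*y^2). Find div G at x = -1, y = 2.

26

∂G₁/∂x = 6
∂G₂/∂y = 10*y
∇·G = 10*y + 6
At (-1, 2): 26.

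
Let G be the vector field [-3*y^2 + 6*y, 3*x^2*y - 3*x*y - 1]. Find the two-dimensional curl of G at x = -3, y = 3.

-51

∂G₂/∂x = 6*x*y - 3*y
∂G₁/∂y = -6*y + 6
Scalar curl = 6*x*y + 3*y - 6
At (-3, 3): -51.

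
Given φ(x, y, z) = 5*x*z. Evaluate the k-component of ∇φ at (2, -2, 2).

(∇φ)_3 = ∂φ/∂z = 5*x
At (2, -2, 2): 10.

10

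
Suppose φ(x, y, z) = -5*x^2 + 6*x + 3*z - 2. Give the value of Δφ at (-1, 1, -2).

∂²φ/∂x² = -10
∂²φ/∂y² = 0
∂²φ/∂z² = 0
∇²φ = -10
At (-1, 1, -2): -10.

-10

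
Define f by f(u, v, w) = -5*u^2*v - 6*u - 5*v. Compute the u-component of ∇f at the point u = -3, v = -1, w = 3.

-36

(∇f)_1 = ∂f/∂u = -10*u*v - 6
At (-3, -1, 3): -36.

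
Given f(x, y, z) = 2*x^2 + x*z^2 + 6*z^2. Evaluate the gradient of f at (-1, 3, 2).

(0, 0, 20)

∂f/∂x = 4*x + z^2
∂f/∂y = 0
∂f/∂z = 2*x*z + 12*z
∇f = (4*x + z^2, 0, 2*x*z + 12*z)
At (-1, 3, 2): (0, 0, 20).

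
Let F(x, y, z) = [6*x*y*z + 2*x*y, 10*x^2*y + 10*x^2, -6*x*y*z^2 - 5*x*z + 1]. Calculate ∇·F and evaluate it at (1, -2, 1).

13

∂F₁/∂x = 6*y*z + 2*y
∂F₂/∂y = 10*x^2
∂F₃/∂z = -12*x*y*z - 5*x
∇·F = 10*x^2 - 12*x*y*z - 5*x + 6*y*z + 2*y
At (1, -2, 1): 13.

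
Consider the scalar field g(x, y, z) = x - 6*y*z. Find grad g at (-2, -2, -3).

∂g/∂x = 1
∂g/∂y = -6*z
∂g/∂z = -6*y
∇g = (1, -6*z, -6*y)
At (-2, -2, -3): (1, 18, 12).

(1, 18, 12)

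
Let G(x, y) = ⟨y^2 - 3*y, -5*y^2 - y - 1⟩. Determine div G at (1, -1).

9

∂G₁/∂x = 0
∂G₂/∂y = -10*y - 1
∇·G = -10*y - 1
At (1, -1): 9.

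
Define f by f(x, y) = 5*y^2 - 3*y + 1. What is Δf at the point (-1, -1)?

10

∂²f/∂x² = 0
∂²f/∂y² = 10
∇²f = 10
At (-1, -1): 10.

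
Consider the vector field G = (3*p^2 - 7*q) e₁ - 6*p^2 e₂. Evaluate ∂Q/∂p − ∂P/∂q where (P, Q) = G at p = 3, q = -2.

∂G₂/∂p = -12*p
∂G₁/∂q = -7
Scalar curl = -12*p + 7
At (3, -2): -29.

-29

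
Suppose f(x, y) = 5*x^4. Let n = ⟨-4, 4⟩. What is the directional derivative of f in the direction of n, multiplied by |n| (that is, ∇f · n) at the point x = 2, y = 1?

∂f/∂x = 20*x^3
∂f/∂y = 0
∇f at (2, 1) = (160, 0)
∇f · n = (160)(-4) + (0)(4) = -640

-640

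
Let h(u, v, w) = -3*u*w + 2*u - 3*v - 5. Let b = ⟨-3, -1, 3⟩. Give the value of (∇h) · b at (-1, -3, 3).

33

∂h/∂u = -3*w + 2
∂h/∂v = -3
∂h/∂w = -3*u
∇h at (-1, -3, 3) = (-7, -3, 3)
∇h · b = (-7)(-3) + (-3)(-1) + (3)(3) = 33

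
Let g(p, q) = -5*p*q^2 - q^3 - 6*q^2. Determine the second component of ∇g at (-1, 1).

(∇g)_2 = ∂g/∂q = -10*p*q - 3*q^2 - 12*q
At (-1, 1): -5.

-5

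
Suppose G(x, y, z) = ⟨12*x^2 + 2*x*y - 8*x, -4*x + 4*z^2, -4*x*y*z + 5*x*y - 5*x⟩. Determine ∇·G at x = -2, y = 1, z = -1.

∂G₁/∂x = 24*x + 2*y - 8
∂G₂/∂y = 0
∂G₃/∂z = -4*x*y
∇·G = -4*x*y + 24*x + 2*y - 8
At (-2, 1, -1): -46.

-46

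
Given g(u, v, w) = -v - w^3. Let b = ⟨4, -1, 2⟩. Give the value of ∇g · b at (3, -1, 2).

∂g/∂u = 0
∂g/∂v = -1
∂g/∂w = -3*w^2
∇g at (3, -1, 2) = (0, -1, -12)
∇g · b = (0)(4) + (-1)(-1) + (-12)(2) = -23

-23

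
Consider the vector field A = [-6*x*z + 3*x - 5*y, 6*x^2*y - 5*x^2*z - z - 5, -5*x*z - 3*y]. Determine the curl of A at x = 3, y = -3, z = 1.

(43, -13, -133)

(∇×A)₁ = ∂A₃/∂y − ∂A₂/∂z = 5*x^2 - 2
(∇×A)₂ = ∂A₁/∂z − ∂A₃/∂x = -6*x + 5*z
(∇×A)₃ = ∂A₂/∂x − ∂A₁/∂y = 12*x*y - 10*x*z + 5
∇×A = (5*x^2 - 2, -6*x + 5*z, 12*x*y - 10*x*z + 5)
At (3, -3, 1): (43, -13, -133).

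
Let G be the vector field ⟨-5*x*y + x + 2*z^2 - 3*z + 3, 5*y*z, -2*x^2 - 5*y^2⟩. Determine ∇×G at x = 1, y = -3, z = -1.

(∇×G)₁ = ∂G₃/∂y − ∂G₂/∂z = -15*y
(∇×G)₂ = ∂G₁/∂z − ∂G₃/∂x = 4*x + 4*z - 3
(∇×G)₃ = ∂G₂/∂x − ∂G₁/∂y = 5*x
∇×G = (-15*y, 4*x + 4*z - 3, 5*x)
At (1, -3, -1): (45, -3, 5).

(45, -3, 5)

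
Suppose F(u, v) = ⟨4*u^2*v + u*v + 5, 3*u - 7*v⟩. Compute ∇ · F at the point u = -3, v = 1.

-30

∂F₁/∂u = 8*u*v + v
∂F₂/∂v = -7
∇·F = 8*u*v + v - 7
At (-3, 1): -30.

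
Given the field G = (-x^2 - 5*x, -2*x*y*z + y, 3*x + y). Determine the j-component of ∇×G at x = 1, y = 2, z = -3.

-3

(∇×G)_2 = ∂G₁/∂z − ∂G₃/∂x
= 0 − (3)
= -3
At (1, 2, -3): -3.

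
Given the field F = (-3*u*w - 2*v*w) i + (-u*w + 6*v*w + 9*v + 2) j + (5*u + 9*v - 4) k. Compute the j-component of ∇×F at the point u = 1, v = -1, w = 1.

(∇×F)_2 = ∂F₁/∂w − ∂F₃/∂u
= -3*u - 2*v − (5)
= -3*u - 2*v - 5
At (1, -1, 1): -6.

-6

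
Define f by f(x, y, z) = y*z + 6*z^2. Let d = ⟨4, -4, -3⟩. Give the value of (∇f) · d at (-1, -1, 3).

∂f/∂x = 0
∂f/∂y = z
∂f/∂z = y + 12*z
∇f at (-1, -1, 3) = (0, 3, 35)
∇f · d = (0)(4) + (3)(-4) + (35)(-3) = -117

-117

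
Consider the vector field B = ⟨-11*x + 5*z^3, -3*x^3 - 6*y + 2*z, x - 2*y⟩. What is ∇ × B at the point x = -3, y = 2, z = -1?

(∇×B)₁ = ∂B₃/∂y − ∂B₂/∂z = -4
(∇×B)₂ = ∂B₁/∂z − ∂B₃/∂x = 15*z^2 - 1
(∇×B)₃ = ∂B₂/∂x − ∂B₁/∂y = -9*x^2
∇×B = (-4, 15*z^2 - 1, -9*x^2)
At (-3, 2, -1): (-4, 14, -81).

(-4, 14, -81)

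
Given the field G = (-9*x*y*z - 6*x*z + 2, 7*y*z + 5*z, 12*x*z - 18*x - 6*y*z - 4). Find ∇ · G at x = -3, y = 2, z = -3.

3

∂G₁/∂x = -9*y*z - 6*z
∂G₂/∂y = 7*z
∂G₃/∂z = 12*x - 6*y
∇·G = 12*x - 9*y*z - 6*y + z
At (-3, 2, -3): 3.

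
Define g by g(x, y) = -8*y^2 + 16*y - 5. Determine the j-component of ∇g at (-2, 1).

0

(∇g)_2 = ∂g/∂y = -16*y + 16
At (-2, 1): 0.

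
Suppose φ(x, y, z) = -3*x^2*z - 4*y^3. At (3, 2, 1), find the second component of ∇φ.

(∇φ)_2 = ∂φ/∂y = -12*y^2
At (3, 2, 1): -48.

-48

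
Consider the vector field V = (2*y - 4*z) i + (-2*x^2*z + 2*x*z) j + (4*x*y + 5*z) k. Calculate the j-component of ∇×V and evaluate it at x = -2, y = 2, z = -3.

(∇×V)_2 = ∂V₁/∂z − ∂V₃/∂x
= -4 − (4*y)
= -4*y - 4
At (-2, 2, -3): -12.

-12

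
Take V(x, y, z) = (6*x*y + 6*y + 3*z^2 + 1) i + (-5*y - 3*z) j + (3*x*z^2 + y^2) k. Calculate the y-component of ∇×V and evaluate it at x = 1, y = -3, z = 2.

0

(∇×V)_2 = ∂V₁/∂z − ∂V₃/∂x
= 6*z − (3*z^2)
= -3*z^2 + 6*z
At (1, -3, 2): 0.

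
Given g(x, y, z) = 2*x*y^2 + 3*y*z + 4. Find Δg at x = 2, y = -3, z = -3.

∂²g/∂x² = 0
∂²g/∂y² = 4*x
∂²g/∂z² = 0
∇²g = 4*x
At (2, -3, -3): 8.

8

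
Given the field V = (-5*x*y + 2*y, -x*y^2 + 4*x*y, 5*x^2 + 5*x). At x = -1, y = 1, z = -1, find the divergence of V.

-7

∂V₁/∂x = -5*y
∂V₂/∂y = -2*x*y + 4*x
∂V₃/∂z = 0
∇·V = -2*x*y + 4*x - 5*y
At (-1, 1, -1): -7.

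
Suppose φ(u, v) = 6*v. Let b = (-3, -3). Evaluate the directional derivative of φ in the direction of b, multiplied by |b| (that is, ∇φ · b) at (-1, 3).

∂φ/∂u = 0
∂φ/∂v = 6
∇φ at (-1, 3) = (0, 6)
∇φ · b = (0)(-3) + (6)(-3) = -18

-18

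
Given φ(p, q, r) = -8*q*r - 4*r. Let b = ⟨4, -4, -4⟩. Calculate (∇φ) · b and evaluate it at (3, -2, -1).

-80

∂φ/∂p = 0
∂φ/∂q = -8*r
∂φ/∂r = -8*q - 4
∇φ at (3, -2, -1) = (0, 8, 12)
∇φ · b = (0)(4) + (8)(-4) + (12)(-4) = -80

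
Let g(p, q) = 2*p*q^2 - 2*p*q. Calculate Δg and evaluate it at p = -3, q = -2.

-12

∂²g/∂p² = 0
∂²g/∂q² = 4*p
∇²g = 4*p
At (-3, -2): -12.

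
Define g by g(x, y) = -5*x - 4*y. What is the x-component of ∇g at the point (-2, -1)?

(∇g)_1 = ∂g/∂x = -5
At (-2, -1): -5.

-5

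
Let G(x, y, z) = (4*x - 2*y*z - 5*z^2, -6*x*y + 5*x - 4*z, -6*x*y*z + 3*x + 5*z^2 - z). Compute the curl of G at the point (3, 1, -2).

(∇×G)₁ = ∂G₃/∂y − ∂G₂/∂z = -6*x*z + 4
(∇×G)₂ = ∂G₁/∂z − ∂G₃/∂x = 6*y*z - 2*y - 10*z - 3
(∇×G)₃ = ∂G₂/∂x − ∂G₁/∂y = -6*y + 2*z + 5
∇×G = (-6*x*z + 4, 6*y*z - 2*y - 10*z - 3, -6*y + 2*z + 5)
At (3, 1, -2): (40, 3, -5).

(40, 3, -5)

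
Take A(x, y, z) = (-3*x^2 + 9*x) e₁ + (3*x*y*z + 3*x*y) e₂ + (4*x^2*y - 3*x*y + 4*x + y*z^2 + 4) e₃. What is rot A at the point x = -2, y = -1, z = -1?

(17, -23, 0)

(∇×A)₁ = ∂A₃/∂y − ∂A₂/∂z = 4*x^2 - 3*x*y - 3*x + z^2
(∇×A)₂ = ∂A₁/∂z − ∂A₃/∂x = -8*x*y + 3*y - 4
(∇×A)₃ = ∂A₂/∂x − ∂A₁/∂y = 3*y*z + 3*y
∇×A = (4*x^2 - 3*x*y - 3*x + z^2, -8*x*y + 3*y - 4, 3*y*z + 3*y)
At (-2, -1, -1): (17, -23, 0).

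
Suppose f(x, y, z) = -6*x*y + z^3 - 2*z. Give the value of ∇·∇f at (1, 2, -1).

-6

∂²f/∂x² = 0
∂²f/∂y² = 0
∂²f/∂z² = 6*z
∇²f = 6*z
At (1, 2, -1): -6.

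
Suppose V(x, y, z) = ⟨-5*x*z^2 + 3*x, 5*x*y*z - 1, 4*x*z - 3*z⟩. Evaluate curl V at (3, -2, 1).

(∇×V)₁ = ∂V₃/∂y − ∂V₂/∂z = -5*x*y
(∇×V)₂ = ∂V₁/∂z − ∂V₃/∂x = -10*x*z - 4*z
(∇×V)₃ = ∂V₂/∂x − ∂V₁/∂y = 5*y*z
∇×V = (-5*x*y, -10*x*z - 4*z, 5*y*z)
At (3, -2, 1): (30, -34, -10).

(30, -34, -10)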